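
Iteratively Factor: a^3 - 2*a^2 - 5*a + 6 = (a - 3)*(a^2 + a - 2) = (a - 3)*(a - 1)*(a + 2)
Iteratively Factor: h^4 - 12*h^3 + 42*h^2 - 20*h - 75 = (h + 1)*(h^3 - 13*h^2 + 55*h - 75) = (h - 3)*(h + 1)*(h^2 - 10*h + 25) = (h - 5)*(h - 3)*(h + 1)*(h - 5)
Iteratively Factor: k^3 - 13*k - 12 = (k + 1)*(k^2 - k - 12) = (k - 4)*(k + 1)*(k + 3)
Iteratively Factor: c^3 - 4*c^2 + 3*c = (c - 1)*(c^2 - 3*c) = (c - 3)*(c - 1)*(c)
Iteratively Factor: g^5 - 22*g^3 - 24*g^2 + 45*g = (g)*(g^4 - 22*g^2 - 24*g + 45) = g*(g + 3)*(g^3 - 3*g^2 - 13*g + 15) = g*(g - 1)*(g + 3)*(g^2 - 2*g - 15) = g*(g - 5)*(g - 1)*(g + 3)*(g + 3)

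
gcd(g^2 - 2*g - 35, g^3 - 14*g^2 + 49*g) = g - 7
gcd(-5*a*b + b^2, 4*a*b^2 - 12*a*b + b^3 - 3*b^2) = b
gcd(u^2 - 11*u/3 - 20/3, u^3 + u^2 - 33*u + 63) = 1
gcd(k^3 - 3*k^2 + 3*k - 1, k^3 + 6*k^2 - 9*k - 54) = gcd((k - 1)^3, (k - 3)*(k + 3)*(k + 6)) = 1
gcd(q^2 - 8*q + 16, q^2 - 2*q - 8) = q - 4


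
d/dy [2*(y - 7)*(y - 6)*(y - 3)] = 6*y^2 - 64*y + 162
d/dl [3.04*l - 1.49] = 3.04000000000000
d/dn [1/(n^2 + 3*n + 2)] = (-2*n - 3)/(n^2 + 3*n + 2)^2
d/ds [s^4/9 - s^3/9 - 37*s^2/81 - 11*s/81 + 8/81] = 4*s^3/9 - s^2/3 - 74*s/81 - 11/81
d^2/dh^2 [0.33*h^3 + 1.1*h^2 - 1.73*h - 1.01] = 1.98*h + 2.2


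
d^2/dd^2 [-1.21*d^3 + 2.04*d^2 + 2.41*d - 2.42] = 4.08 - 7.26*d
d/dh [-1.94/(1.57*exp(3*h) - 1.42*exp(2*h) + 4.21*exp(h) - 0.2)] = (9.1374*exp(2*h) - 5.5096*exp(h) + 8.1674)*exp(h)/(1.57*exp(3*h) - 1.42*exp(2*h) + 4.21*exp(h) - 0.2)^2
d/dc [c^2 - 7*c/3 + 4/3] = 2*c - 7/3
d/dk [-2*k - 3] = -2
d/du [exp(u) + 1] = exp(u)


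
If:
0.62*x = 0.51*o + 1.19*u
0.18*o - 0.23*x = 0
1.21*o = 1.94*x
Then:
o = 0.00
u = 0.00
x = 0.00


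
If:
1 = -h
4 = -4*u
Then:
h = -1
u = -1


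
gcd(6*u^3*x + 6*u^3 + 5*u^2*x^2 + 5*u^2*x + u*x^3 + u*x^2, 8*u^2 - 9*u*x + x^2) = 1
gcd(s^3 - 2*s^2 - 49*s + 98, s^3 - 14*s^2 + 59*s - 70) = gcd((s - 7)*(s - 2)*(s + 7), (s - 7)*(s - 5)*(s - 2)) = s^2 - 9*s + 14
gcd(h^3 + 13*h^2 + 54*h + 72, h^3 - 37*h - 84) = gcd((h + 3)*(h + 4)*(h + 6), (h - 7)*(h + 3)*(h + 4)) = h^2 + 7*h + 12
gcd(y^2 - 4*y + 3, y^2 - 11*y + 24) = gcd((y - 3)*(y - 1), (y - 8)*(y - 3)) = y - 3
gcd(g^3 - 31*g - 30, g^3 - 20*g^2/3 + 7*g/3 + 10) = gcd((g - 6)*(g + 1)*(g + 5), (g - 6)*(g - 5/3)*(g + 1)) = g^2 - 5*g - 6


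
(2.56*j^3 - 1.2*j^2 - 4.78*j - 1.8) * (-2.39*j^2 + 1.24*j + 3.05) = -6.1184*j^5 + 6.0424*j^4 + 17.7442*j^3 - 5.2852*j^2 - 16.811*j - 5.49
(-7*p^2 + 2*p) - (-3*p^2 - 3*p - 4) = -4*p^2 + 5*p + 4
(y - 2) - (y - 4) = 2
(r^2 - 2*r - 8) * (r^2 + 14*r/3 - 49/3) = r^4 + 8*r^3/3 - 101*r^2/3 - 14*r/3 + 392/3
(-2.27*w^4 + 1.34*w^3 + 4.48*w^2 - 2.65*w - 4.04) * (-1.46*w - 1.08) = 3.3142*w^5 + 0.4952*w^4 - 7.988*w^3 - 0.969400000000001*w^2 + 8.7604*w + 4.3632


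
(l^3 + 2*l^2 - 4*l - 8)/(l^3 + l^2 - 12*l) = (l^3 + 2*l^2 - 4*l - 8)/(l*(l^2 + l - 12))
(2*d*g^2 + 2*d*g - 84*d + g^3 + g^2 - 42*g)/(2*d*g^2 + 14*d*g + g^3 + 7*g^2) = (g - 6)/g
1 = 1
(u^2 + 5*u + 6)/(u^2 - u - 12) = (u + 2)/(u - 4)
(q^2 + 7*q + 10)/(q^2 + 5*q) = (q + 2)/q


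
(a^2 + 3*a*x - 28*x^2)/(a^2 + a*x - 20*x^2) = (a + 7*x)/(a + 5*x)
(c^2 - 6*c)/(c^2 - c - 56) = c*(6 - c)/(-c^2 + c + 56)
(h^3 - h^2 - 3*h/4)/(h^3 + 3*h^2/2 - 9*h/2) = (h + 1/2)/(h + 3)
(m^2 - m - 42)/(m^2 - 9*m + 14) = (m + 6)/(m - 2)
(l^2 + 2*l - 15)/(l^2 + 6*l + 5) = (l - 3)/(l + 1)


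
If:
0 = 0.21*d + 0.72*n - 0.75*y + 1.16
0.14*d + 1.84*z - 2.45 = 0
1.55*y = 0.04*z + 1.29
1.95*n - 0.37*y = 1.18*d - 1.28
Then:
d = -0.24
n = -0.64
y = 0.87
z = 1.35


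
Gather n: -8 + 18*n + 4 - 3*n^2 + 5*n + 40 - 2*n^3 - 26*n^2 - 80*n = -2*n^3 - 29*n^2 - 57*n + 36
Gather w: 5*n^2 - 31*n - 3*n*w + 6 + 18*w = 5*n^2 - 31*n + w*(18 - 3*n) + 6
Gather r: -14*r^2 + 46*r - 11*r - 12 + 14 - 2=-14*r^2 + 35*r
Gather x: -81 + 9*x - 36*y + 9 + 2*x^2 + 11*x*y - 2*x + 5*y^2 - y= 2*x^2 + x*(11*y + 7) + 5*y^2 - 37*y - 72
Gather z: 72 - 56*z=72 - 56*z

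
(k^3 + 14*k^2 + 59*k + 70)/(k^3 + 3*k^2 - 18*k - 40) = (k + 7)/(k - 4)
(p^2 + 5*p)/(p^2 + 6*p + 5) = p/(p + 1)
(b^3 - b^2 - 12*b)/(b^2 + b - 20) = b*(b + 3)/(b + 5)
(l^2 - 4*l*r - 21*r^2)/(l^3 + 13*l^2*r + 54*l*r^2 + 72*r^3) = (l - 7*r)/(l^2 + 10*l*r + 24*r^2)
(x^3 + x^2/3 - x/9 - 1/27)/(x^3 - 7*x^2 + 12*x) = (x^3 + x^2/3 - x/9 - 1/27)/(x*(x^2 - 7*x + 12))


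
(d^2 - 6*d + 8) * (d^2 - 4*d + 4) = d^4 - 10*d^3 + 36*d^2 - 56*d + 32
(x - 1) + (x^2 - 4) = x^2 + x - 5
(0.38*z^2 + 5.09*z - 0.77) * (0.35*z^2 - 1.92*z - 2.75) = 0.133*z^4 + 1.0519*z^3 - 11.0873*z^2 - 12.5191*z + 2.1175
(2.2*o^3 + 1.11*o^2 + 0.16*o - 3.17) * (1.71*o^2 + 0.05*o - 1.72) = 3.762*o^5 + 2.0081*o^4 - 3.4549*o^3 - 7.3219*o^2 - 0.4337*o + 5.4524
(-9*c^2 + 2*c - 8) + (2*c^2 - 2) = -7*c^2 + 2*c - 10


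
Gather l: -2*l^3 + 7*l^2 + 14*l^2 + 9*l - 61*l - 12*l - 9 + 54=-2*l^3 + 21*l^2 - 64*l + 45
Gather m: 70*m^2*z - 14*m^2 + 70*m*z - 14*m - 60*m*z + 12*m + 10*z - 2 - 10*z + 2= m^2*(70*z - 14) + m*(10*z - 2)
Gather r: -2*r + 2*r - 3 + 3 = 0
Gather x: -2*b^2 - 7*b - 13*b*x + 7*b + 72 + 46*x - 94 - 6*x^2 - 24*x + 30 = -2*b^2 - 6*x^2 + x*(22 - 13*b) + 8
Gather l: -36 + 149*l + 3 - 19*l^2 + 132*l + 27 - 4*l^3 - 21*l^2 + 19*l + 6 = -4*l^3 - 40*l^2 + 300*l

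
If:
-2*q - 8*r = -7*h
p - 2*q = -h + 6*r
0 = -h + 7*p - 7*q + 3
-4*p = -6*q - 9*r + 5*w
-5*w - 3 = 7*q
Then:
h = -42/251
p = -1704/1757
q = -909/1757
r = -30/1757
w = 156/1255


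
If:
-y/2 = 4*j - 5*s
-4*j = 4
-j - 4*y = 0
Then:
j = -1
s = -31/40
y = 1/4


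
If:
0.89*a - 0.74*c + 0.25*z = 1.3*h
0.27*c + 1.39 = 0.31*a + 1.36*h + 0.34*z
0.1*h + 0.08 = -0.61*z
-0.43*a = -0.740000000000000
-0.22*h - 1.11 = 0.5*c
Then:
No Solution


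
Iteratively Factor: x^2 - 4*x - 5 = (x + 1)*(x - 5)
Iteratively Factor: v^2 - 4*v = (v)*(v - 4)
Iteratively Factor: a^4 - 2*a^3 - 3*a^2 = (a + 1)*(a^3 - 3*a^2) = (a - 3)*(a + 1)*(a^2) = a*(a - 3)*(a + 1)*(a)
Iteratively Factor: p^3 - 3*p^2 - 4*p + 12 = (p - 3)*(p^2 - 4) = (p - 3)*(p + 2)*(p - 2)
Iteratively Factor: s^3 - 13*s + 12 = (s - 1)*(s^2 + s - 12) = (s - 1)*(s + 4)*(s - 3)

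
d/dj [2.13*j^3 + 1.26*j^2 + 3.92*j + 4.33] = 6.39*j^2 + 2.52*j + 3.92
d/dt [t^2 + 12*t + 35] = 2*t + 12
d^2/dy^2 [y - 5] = 0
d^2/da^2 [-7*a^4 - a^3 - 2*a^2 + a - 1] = -84*a^2 - 6*a - 4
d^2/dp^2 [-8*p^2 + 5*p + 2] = -16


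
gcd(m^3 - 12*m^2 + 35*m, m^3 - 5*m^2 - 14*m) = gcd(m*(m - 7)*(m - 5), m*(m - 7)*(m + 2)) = m^2 - 7*m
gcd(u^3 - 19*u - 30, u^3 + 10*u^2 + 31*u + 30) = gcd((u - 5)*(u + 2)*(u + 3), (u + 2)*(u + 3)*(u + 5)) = u^2 + 5*u + 6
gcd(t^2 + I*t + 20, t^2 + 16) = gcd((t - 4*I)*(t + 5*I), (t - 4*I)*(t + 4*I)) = t - 4*I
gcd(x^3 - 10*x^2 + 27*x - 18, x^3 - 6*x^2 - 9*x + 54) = x^2 - 9*x + 18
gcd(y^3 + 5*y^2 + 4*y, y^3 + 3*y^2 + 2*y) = y^2 + y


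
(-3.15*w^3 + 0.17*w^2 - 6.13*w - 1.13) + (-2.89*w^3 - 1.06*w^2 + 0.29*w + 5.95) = -6.04*w^3 - 0.89*w^2 - 5.84*w + 4.82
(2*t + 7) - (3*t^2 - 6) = -3*t^2 + 2*t + 13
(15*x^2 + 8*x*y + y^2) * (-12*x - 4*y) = -180*x^3 - 156*x^2*y - 44*x*y^2 - 4*y^3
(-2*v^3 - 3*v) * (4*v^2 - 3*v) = -8*v^5 + 6*v^4 - 12*v^3 + 9*v^2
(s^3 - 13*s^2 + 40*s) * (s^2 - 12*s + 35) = s^5 - 25*s^4 + 231*s^3 - 935*s^2 + 1400*s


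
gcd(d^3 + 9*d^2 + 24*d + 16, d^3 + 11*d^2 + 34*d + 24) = d^2 + 5*d + 4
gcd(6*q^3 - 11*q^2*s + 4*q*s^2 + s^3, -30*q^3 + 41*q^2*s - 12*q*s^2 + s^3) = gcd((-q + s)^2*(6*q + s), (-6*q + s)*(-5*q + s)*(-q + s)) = q - s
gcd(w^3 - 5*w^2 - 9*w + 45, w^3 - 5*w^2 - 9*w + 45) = w^3 - 5*w^2 - 9*w + 45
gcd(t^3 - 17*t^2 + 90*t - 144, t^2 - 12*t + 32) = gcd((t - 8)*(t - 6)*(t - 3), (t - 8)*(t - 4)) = t - 8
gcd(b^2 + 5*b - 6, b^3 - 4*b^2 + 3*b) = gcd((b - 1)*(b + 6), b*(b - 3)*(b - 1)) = b - 1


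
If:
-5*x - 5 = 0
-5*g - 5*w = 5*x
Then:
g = 1 - w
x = -1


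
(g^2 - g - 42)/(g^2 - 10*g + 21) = (g + 6)/(g - 3)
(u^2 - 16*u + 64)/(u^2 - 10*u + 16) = (u - 8)/(u - 2)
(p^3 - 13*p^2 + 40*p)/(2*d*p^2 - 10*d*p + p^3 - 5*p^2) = (p - 8)/(2*d + p)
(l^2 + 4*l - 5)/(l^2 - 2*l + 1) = (l + 5)/(l - 1)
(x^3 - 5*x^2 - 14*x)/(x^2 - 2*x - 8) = x*(x - 7)/(x - 4)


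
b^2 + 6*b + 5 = (b + 1)*(b + 5)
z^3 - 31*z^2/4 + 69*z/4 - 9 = (z - 4)*(z - 3)*(z - 3/4)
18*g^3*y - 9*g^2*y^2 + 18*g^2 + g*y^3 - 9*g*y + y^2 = (-6*g + y)*(-3*g + y)*(g*y + 1)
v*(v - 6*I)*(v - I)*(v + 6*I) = v^4 - I*v^3 + 36*v^2 - 36*I*v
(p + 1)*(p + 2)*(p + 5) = p^3 + 8*p^2 + 17*p + 10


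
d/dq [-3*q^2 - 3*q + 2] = -6*q - 3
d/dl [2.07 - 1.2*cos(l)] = 1.2*sin(l)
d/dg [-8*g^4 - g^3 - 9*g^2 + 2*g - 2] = -32*g^3 - 3*g^2 - 18*g + 2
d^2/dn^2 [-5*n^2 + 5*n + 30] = -10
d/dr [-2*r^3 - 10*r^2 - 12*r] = -6*r^2 - 20*r - 12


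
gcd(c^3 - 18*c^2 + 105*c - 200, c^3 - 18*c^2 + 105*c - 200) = c^3 - 18*c^2 + 105*c - 200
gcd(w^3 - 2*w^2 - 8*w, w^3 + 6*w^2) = w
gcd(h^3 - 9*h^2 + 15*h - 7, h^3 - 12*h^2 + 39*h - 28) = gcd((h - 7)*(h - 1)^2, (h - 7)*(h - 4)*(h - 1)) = h^2 - 8*h + 7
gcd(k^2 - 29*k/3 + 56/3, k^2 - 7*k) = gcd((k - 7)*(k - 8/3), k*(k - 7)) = k - 7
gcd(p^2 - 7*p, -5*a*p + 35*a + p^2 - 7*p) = p - 7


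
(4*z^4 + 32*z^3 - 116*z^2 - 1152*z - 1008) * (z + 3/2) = 4*z^5 + 38*z^4 - 68*z^3 - 1326*z^2 - 2736*z - 1512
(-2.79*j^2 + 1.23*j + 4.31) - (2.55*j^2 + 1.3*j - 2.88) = -5.34*j^2 - 0.0700000000000001*j + 7.19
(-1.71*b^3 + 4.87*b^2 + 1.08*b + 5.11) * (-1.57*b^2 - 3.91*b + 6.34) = 2.6847*b^5 - 0.9598*b^4 - 31.5787*b^3 + 18.6303*b^2 - 13.1329*b + 32.3974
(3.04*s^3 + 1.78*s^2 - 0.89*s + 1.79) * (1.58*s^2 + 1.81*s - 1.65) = 4.8032*s^5 + 8.3148*s^4 - 3.2004*s^3 - 1.7197*s^2 + 4.7084*s - 2.9535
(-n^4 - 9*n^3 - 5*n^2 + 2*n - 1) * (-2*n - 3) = 2*n^5 + 21*n^4 + 37*n^3 + 11*n^2 - 4*n + 3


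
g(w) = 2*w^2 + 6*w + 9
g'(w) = 4*w + 6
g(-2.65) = 7.14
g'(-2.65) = -4.60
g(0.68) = 14.00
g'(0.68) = 8.72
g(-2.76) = 7.68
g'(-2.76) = -5.04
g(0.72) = 14.36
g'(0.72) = 8.88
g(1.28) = 19.96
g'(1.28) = 11.12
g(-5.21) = 32.03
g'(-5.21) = -14.84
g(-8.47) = 101.66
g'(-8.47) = -27.88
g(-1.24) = 4.64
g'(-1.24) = 1.04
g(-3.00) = 9.00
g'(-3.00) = -6.00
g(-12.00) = 225.00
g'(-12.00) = -42.00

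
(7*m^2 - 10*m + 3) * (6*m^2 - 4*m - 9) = 42*m^4 - 88*m^3 - 5*m^2 + 78*m - 27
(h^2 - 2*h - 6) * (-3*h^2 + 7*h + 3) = -3*h^4 + 13*h^3 + 7*h^2 - 48*h - 18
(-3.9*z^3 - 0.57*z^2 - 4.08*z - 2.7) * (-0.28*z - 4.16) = 1.092*z^4 + 16.3836*z^3 + 3.5136*z^2 + 17.7288*z + 11.232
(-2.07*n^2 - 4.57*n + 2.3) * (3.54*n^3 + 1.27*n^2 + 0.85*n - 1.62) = -7.3278*n^5 - 18.8067*n^4 + 0.578599999999999*n^3 + 2.3899*n^2 + 9.3584*n - 3.726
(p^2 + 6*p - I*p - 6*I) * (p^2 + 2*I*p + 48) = p^4 + 6*p^3 + I*p^3 + 50*p^2 + 6*I*p^2 + 300*p - 48*I*p - 288*I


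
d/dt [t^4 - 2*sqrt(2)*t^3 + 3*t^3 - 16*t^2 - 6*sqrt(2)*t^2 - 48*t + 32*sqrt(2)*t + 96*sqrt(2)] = 4*t^3 - 6*sqrt(2)*t^2 + 9*t^2 - 32*t - 12*sqrt(2)*t - 48 + 32*sqrt(2)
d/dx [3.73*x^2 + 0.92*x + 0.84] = 7.46*x + 0.92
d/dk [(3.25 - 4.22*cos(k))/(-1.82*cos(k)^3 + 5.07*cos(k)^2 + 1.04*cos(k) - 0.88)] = (15.3608*cos(k)^3 - 39.1404*cos(k)^2 + 32.955*cos(k) - 0.3336)*sin(k)/(3.3124*cos(k)^6 - 18.4548*cos(k)^5 + 21.9193*cos(k)^4 + 13.7488*cos(k)^3 - 7.8416*cos(k)^2 - 1.8304*cos(k) + 0.7744)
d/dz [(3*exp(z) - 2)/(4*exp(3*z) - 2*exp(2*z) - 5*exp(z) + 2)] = ((3*exp(z) - 2)*(-12*exp(2*z) + 4*exp(z) + 5) + 12*exp(3*z) - 6*exp(2*z) - 15*exp(z) + 6)*exp(z)/(4*exp(3*z) - 2*exp(2*z) - 5*exp(z) + 2)^2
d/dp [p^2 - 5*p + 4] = 2*p - 5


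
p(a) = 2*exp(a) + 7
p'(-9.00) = 0.00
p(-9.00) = 7.00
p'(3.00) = 40.17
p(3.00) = 47.17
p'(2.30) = 19.95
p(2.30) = 26.95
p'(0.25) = 2.57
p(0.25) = 9.57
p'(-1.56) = 0.42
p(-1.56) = 7.42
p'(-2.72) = 0.13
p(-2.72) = 7.13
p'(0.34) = 2.81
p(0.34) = 9.81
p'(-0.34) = 1.42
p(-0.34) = 8.42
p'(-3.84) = 0.04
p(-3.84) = 7.04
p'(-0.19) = 1.65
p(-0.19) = 8.65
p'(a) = 2*exp(a)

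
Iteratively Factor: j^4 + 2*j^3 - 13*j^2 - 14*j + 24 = (j + 2)*(j^3 - 13*j + 12) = (j - 3)*(j + 2)*(j^2 + 3*j - 4) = (j - 3)*(j - 1)*(j + 2)*(j + 4)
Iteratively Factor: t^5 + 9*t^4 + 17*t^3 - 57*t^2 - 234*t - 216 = (t + 3)*(t^4 + 6*t^3 - t^2 - 54*t - 72) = (t + 3)^2*(t^3 + 3*t^2 - 10*t - 24) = (t - 3)*(t + 3)^2*(t^2 + 6*t + 8) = (t - 3)*(t + 2)*(t + 3)^2*(t + 4)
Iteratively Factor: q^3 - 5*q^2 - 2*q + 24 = (q - 4)*(q^2 - q - 6) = (q - 4)*(q - 3)*(q + 2)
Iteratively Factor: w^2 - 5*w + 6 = (w - 2)*(w - 3)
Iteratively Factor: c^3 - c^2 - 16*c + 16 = (c + 4)*(c^2 - 5*c + 4) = (c - 1)*(c + 4)*(c - 4)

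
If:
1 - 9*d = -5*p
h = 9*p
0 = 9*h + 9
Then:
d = 4/81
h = -1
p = -1/9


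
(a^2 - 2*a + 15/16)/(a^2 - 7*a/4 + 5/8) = (4*a - 3)/(2*(2*a - 1))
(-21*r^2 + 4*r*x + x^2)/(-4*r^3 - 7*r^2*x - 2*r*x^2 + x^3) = (21*r^2 - 4*r*x - x^2)/(4*r^3 + 7*r^2*x + 2*r*x^2 - x^3)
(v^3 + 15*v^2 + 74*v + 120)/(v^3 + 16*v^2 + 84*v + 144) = (v + 5)/(v + 6)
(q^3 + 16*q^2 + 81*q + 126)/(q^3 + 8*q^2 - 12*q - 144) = (q^2 + 10*q + 21)/(q^2 + 2*q - 24)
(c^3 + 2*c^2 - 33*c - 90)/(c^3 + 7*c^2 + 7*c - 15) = (c - 6)/(c - 1)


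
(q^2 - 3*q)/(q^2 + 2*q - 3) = q*(q - 3)/(q^2 + 2*q - 3)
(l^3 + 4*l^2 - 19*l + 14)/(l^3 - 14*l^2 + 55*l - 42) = (l^2 + 5*l - 14)/(l^2 - 13*l + 42)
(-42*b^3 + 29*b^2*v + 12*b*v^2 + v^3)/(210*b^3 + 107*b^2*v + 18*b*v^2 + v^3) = (-b + v)/(5*b + v)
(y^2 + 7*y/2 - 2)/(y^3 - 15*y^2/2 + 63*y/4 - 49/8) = 4*(y + 4)/(4*y^2 - 28*y + 49)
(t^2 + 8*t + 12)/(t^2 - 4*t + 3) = (t^2 + 8*t + 12)/(t^2 - 4*t + 3)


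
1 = 1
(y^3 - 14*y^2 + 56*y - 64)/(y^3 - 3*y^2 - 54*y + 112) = (y - 4)/(y + 7)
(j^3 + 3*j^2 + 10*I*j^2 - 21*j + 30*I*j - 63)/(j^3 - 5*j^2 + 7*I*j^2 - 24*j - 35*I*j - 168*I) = (j + 3*I)/(j - 8)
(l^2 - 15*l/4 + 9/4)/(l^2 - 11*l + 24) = (l - 3/4)/(l - 8)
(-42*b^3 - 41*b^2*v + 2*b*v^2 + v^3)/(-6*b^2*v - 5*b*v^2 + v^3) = (7*b + v)/v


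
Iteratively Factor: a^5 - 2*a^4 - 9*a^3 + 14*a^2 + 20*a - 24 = (a + 2)*(a^4 - 4*a^3 - a^2 + 16*a - 12) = (a - 1)*(a + 2)*(a^3 - 3*a^2 - 4*a + 12) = (a - 3)*(a - 1)*(a + 2)*(a^2 - 4) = (a - 3)*(a - 2)*(a - 1)*(a + 2)*(a + 2)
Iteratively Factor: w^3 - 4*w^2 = (w - 4)*(w^2) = w*(w - 4)*(w)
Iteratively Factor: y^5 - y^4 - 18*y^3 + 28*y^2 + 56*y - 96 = (y + 4)*(y^4 - 5*y^3 + 2*y^2 + 20*y - 24) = (y - 3)*(y + 4)*(y^3 - 2*y^2 - 4*y + 8) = (y - 3)*(y - 2)*(y + 4)*(y^2 - 4) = (y - 3)*(y - 2)^2*(y + 4)*(y + 2)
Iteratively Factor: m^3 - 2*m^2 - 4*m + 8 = (m + 2)*(m^2 - 4*m + 4) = (m - 2)*(m + 2)*(m - 2)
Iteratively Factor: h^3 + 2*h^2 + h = (h + 1)*(h^2 + h) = h*(h + 1)*(h + 1)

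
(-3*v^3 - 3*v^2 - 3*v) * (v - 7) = -3*v^4 + 18*v^3 + 18*v^2 + 21*v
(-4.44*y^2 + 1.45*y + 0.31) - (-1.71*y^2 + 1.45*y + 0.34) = -2.73*y^2 - 0.03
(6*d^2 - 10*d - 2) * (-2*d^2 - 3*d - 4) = -12*d^4 + 2*d^3 + 10*d^2 + 46*d + 8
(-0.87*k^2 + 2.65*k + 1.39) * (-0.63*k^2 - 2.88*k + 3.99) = 0.5481*k^4 + 0.8361*k^3 - 11.979*k^2 + 6.5703*k + 5.5461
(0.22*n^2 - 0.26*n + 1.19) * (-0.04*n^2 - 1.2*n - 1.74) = -0.0088*n^4 - 0.2536*n^3 - 0.1184*n^2 - 0.9756*n - 2.0706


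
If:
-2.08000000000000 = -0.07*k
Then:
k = 29.71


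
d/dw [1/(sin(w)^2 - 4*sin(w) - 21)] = 2*(2 - sin(w))*cos(w)/((sin(w) - 7)^2*(sin(w) + 3)^2)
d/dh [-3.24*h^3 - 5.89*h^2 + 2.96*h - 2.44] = -9.72*h^2 - 11.78*h + 2.96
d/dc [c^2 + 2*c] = 2*c + 2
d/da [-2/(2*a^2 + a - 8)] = 2*(4*a + 1)/(2*a^2 + a - 8)^2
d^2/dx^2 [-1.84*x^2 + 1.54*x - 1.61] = -3.68000000000000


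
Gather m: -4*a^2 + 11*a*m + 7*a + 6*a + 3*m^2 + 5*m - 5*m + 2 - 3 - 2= -4*a^2 + 11*a*m + 13*a + 3*m^2 - 3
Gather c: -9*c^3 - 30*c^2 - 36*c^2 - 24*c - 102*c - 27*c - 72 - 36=-9*c^3 - 66*c^2 - 153*c - 108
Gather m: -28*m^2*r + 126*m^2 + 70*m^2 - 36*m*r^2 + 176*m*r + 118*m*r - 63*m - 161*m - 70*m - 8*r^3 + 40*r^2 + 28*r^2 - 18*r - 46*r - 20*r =m^2*(196 - 28*r) + m*(-36*r^2 + 294*r - 294) - 8*r^3 + 68*r^2 - 84*r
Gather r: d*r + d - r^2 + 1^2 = d*r + d - r^2 + 1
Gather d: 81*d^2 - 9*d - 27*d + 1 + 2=81*d^2 - 36*d + 3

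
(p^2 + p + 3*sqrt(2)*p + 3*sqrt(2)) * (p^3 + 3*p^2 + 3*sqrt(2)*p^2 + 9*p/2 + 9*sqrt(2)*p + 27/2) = p^5 + 4*p^4 + 6*sqrt(2)*p^4 + 51*p^3/2 + 24*sqrt(2)*p^3 + 63*sqrt(2)*p^2/2 + 90*p^2 + 135*p/2 + 54*sqrt(2)*p + 81*sqrt(2)/2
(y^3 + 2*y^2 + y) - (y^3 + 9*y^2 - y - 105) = -7*y^2 + 2*y + 105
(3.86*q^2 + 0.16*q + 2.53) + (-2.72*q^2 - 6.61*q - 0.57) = 1.14*q^2 - 6.45*q + 1.96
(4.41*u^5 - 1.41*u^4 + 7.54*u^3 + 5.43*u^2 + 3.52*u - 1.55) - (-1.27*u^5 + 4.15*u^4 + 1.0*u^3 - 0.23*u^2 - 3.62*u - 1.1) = 5.68*u^5 - 5.56*u^4 + 6.54*u^3 + 5.66*u^2 + 7.14*u - 0.45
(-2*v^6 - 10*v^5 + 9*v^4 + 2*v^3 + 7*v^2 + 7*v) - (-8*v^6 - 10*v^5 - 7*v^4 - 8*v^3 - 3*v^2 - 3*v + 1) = 6*v^6 + 16*v^4 + 10*v^3 + 10*v^2 + 10*v - 1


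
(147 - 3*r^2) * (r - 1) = -3*r^3 + 3*r^2 + 147*r - 147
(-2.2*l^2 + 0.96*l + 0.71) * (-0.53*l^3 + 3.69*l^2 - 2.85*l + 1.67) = 1.166*l^5 - 8.6268*l^4 + 9.4361*l^3 - 3.7901*l^2 - 0.4203*l + 1.1857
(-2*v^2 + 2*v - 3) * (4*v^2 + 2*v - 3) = -8*v^4 + 4*v^3 - 2*v^2 - 12*v + 9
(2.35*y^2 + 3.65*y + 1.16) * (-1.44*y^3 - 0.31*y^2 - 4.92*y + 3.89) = -3.384*y^5 - 5.9845*y^4 - 14.3639*y^3 - 9.1761*y^2 + 8.4913*y + 4.5124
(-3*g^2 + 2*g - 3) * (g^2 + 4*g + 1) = -3*g^4 - 10*g^3 + 2*g^2 - 10*g - 3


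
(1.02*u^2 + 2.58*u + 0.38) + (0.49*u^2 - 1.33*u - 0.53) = 1.51*u^2 + 1.25*u - 0.15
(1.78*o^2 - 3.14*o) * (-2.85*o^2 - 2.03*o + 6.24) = -5.073*o^4 + 5.3356*o^3 + 17.4814*o^2 - 19.5936*o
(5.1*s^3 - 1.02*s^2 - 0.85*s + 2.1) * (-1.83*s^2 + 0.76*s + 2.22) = -9.333*s^5 + 5.7426*s^4 + 12.1023*s^3 - 6.7534*s^2 - 0.291*s + 4.662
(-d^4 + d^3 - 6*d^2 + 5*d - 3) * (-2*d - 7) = 2*d^5 + 5*d^4 + 5*d^3 + 32*d^2 - 29*d + 21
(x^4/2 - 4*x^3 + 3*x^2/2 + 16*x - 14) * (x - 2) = x^5/2 - 5*x^4 + 19*x^3/2 + 13*x^2 - 46*x + 28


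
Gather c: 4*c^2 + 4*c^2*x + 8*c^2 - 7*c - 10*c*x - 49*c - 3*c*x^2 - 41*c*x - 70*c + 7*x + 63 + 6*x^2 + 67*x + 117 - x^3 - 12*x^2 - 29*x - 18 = c^2*(4*x + 12) + c*(-3*x^2 - 51*x - 126) - x^3 - 6*x^2 + 45*x + 162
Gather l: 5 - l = 5 - l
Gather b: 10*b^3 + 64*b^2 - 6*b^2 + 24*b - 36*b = 10*b^3 + 58*b^2 - 12*b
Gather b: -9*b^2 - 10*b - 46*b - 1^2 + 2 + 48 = -9*b^2 - 56*b + 49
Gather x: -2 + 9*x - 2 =9*x - 4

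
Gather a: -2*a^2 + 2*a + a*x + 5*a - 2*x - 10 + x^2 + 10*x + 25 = -2*a^2 + a*(x + 7) + x^2 + 8*x + 15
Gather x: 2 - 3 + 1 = 0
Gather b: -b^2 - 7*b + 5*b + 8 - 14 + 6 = -b^2 - 2*b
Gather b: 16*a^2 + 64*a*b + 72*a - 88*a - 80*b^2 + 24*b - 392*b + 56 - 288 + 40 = 16*a^2 - 16*a - 80*b^2 + b*(64*a - 368) - 192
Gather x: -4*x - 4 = -4*x - 4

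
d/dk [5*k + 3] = 5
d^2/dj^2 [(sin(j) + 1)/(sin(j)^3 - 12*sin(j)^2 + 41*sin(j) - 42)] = (-4*sin(j)^7 + 27*sin(j)^6 + 158*sin(j)^5 - 1756*sin(j)^4 + 4136*sin(j)^3 + 227*sin(j)^2 - 9210*sin(j) + 5798)/(sin(j)^3 - 12*sin(j)^2 + 41*sin(j) - 42)^3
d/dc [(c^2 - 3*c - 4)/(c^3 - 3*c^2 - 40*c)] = (-c^4 + 6*c^3 - 37*c^2 - 24*c - 160)/(c^2*(c^4 - 6*c^3 - 71*c^2 + 240*c + 1600))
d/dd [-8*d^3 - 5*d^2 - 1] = 2*d*(-12*d - 5)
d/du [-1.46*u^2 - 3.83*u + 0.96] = -2.92*u - 3.83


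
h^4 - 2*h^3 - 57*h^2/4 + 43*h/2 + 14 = (h - 4)*(h - 2)*(h + 1/2)*(h + 7/2)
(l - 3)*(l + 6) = l^2 + 3*l - 18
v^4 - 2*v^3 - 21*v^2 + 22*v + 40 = (v - 5)*(v - 2)*(v + 1)*(v + 4)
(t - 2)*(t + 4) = t^2 + 2*t - 8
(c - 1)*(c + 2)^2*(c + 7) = c^4 + 10*c^3 + 21*c^2 - 4*c - 28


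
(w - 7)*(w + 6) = w^2 - w - 42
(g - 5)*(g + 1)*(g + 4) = g^3 - 21*g - 20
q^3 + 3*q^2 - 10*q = q*(q - 2)*(q + 5)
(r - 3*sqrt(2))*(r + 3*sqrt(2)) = r^2 - 18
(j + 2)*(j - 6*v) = j^2 - 6*j*v + 2*j - 12*v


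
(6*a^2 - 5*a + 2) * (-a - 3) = -6*a^3 - 13*a^2 + 13*a - 6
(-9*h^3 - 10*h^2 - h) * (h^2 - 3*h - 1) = -9*h^5 + 17*h^4 + 38*h^3 + 13*h^2 + h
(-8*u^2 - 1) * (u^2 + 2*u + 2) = -8*u^4 - 16*u^3 - 17*u^2 - 2*u - 2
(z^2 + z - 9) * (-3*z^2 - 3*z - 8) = -3*z^4 - 6*z^3 + 16*z^2 + 19*z + 72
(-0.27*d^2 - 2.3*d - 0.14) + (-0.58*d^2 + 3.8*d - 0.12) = -0.85*d^2 + 1.5*d - 0.26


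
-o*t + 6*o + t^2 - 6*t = (-o + t)*(t - 6)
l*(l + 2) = l^2 + 2*l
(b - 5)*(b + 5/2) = b^2 - 5*b/2 - 25/2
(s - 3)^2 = s^2 - 6*s + 9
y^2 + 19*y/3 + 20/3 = (y + 4/3)*(y + 5)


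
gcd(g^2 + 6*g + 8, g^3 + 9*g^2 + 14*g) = g + 2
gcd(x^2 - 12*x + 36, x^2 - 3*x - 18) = x - 6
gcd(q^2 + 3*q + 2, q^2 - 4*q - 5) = q + 1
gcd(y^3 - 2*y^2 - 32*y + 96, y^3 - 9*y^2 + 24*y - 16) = y^2 - 8*y + 16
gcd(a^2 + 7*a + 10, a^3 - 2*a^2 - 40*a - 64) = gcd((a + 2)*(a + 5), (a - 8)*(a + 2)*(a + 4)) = a + 2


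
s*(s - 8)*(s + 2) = s^3 - 6*s^2 - 16*s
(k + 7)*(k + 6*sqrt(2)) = k^2 + 7*k + 6*sqrt(2)*k + 42*sqrt(2)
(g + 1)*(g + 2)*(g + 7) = g^3 + 10*g^2 + 23*g + 14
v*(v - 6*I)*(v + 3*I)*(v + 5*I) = v^4 + 2*I*v^3 + 33*v^2 + 90*I*v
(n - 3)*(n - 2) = n^2 - 5*n + 6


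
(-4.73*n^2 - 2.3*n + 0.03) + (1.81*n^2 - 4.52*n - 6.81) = -2.92*n^2 - 6.82*n - 6.78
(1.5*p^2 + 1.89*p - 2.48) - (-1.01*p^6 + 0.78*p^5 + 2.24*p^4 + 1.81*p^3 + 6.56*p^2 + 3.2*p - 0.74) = 1.01*p^6 - 0.78*p^5 - 2.24*p^4 - 1.81*p^3 - 5.06*p^2 - 1.31*p - 1.74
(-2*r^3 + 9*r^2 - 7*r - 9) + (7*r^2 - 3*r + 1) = -2*r^3 + 16*r^2 - 10*r - 8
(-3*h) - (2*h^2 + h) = -2*h^2 - 4*h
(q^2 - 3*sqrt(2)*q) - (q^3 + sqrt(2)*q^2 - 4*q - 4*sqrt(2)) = -q^3 - sqrt(2)*q^2 + q^2 - 3*sqrt(2)*q + 4*q + 4*sqrt(2)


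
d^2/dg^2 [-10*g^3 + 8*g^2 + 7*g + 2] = 16 - 60*g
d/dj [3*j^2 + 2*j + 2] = 6*j + 2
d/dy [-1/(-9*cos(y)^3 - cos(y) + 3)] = (27*cos(y)^2 + 1)*sin(y)/(9*cos(y)^3 + cos(y) - 3)^2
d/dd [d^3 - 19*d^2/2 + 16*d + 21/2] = 3*d^2 - 19*d + 16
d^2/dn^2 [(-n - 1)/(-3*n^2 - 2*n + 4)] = 2*(4*(n + 1)*(3*n + 1)^2 - (9*n + 5)*(3*n^2 + 2*n - 4))/(3*n^2 + 2*n - 4)^3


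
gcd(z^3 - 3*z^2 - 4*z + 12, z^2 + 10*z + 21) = 1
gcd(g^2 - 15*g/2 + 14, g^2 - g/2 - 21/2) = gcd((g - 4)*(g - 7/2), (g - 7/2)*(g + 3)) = g - 7/2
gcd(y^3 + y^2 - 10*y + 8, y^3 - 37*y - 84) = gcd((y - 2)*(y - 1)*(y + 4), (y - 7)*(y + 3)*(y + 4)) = y + 4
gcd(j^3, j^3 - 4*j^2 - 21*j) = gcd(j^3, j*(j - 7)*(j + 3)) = j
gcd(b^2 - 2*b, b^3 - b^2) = b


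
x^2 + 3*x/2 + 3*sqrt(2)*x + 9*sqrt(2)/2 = (x + 3/2)*(x + 3*sqrt(2))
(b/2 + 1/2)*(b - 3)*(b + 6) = b^3/2 + 2*b^2 - 15*b/2 - 9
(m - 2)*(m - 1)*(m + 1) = m^3 - 2*m^2 - m + 2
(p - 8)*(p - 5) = p^2 - 13*p + 40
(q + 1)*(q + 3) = q^2 + 4*q + 3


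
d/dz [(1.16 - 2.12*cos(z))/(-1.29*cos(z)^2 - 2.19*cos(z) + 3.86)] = (2.7348*cos(z)^2 - 2.9928*cos(z) + 5.6428)*sin(z)/(1.6641*cos(z)^4 + 5.6502*cos(z)^3 - 5.1627*cos(z)^2 - 16.9068*cos(z) + 14.8996)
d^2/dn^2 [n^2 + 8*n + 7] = 2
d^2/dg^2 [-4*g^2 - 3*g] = -8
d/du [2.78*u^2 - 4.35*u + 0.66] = 5.56*u - 4.35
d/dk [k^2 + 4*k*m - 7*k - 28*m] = 2*k + 4*m - 7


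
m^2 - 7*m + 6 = (m - 6)*(m - 1)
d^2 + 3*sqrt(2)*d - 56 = (d - 4*sqrt(2))*(d + 7*sqrt(2))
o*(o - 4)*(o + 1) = o^3 - 3*o^2 - 4*o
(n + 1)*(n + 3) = n^2 + 4*n + 3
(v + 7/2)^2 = v^2 + 7*v + 49/4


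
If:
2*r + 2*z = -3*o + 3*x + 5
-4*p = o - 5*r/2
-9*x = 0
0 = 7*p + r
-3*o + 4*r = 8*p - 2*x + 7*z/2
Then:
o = 1505/871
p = -70/871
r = 490/871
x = 0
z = -570/871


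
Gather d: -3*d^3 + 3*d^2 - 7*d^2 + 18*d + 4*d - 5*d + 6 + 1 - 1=-3*d^3 - 4*d^2 + 17*d + 6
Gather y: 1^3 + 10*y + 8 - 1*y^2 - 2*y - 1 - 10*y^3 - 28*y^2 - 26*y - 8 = -10*y^3 - 29*y^2 - 18*y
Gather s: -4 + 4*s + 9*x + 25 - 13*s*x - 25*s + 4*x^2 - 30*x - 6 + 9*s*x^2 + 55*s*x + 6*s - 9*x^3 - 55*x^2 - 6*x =s*(9*x^2 + 42*x - 15) - 9*x^3 - 51*x^2 - 27*x + 15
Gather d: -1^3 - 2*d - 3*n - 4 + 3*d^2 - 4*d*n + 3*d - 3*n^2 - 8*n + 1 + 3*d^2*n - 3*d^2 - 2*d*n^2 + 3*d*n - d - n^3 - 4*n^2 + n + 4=3*d^2*n + d*(-2*n^2 - n) - n^3 - 7*n^2 - 10*n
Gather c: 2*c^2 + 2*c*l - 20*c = 2*c^2 + c*(2*l - 20)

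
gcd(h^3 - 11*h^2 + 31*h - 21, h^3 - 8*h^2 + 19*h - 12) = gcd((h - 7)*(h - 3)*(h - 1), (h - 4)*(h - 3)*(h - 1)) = h^2 - 4*h + 3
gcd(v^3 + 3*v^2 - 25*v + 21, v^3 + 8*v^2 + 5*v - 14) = v^2 + 6*v - 7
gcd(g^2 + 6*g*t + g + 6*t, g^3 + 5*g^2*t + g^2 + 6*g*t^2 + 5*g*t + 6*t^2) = g + 1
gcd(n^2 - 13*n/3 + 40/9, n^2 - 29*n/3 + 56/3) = n - 8/3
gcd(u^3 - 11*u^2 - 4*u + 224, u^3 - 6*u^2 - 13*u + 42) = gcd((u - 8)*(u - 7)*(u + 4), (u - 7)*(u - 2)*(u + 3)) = u - 7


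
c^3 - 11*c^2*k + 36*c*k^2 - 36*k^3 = (c - 6*k)*(c - 3*k)*(c - 2*k)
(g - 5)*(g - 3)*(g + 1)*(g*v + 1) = g^4*v - 7*g^3*v + g^3 + 7*g^2*v - 7*g^2 + 15*g*v + 7*g + 15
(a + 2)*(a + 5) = a^2 + 7*a + 10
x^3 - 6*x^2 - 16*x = x*(x - 8)*(x + 2)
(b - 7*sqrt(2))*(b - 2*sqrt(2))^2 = b^3 - 11*sqrt(2)*b^2 + 64*b - 56*sqrt(2)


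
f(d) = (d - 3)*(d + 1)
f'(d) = 2*d - 2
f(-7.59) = 69.79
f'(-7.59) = -17.18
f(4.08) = 5.49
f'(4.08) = 6.16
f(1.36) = -3.87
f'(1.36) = 0.72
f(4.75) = 10.06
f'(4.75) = 7.50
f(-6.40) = 50.76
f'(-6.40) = -14.80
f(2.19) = -2.58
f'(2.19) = 2.38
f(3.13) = 0.54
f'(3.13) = 4.26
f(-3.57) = 16.88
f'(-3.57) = -9.14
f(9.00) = 60.00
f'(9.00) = 16.00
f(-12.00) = 165.00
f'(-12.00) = -26.00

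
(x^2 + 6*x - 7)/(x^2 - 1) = (x + 7)/(x + 1)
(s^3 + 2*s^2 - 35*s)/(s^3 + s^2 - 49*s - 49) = s*(s - 5)/(s^2 - 6*s - 7)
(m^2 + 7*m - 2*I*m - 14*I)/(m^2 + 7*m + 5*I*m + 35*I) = (m - 2*I)/(m + 5*I)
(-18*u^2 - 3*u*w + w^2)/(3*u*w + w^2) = (-6*u + w)/w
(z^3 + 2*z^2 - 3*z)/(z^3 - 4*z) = (z^2 + 2*z - 3)/(z^2 - 4)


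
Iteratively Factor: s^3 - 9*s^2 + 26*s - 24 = (s - 4)*(s^2 - 5*s + 6) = (s - 4)*(s - 3)*(s - 2)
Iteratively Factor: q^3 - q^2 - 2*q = (q)*(q^2 - q - 2) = q*(q - 2)*(q + 1)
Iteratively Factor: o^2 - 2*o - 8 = (o - 4)*(o + 2)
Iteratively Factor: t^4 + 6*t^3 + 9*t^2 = (t + 3)*(t^3 + 3*t^2) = t*(t + 3)*(t^2 + 3*t) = t*(t + 3)^2*(t)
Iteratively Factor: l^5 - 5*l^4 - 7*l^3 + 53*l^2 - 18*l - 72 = (l - 3)*(l^4 - 2*l^3 - 13*l^2 + 14*l + 24) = (l - 3)*(l + 1)*(l^3 - 3*l^2 - 10*l + 24) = (l - 3)*(l - 2)*(l + 1)*(l^2 - l - 12) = (l - 3)*(l - 2)*(l + 1)*(l + 3)*(l - 4)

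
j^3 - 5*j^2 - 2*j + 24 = (j - 4)*(j - 3)*(j + 2)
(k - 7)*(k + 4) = k^2 - 3*k - 28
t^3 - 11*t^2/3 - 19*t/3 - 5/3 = (t - 5)*(t + 1/3)*(t + 1)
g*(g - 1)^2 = g^3 - 2*g^2 + g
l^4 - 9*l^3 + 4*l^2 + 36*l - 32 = (l - 8)*(l - 2)*(l - 1)*(l + 2)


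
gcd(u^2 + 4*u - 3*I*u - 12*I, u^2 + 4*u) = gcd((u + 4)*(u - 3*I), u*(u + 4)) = u + 4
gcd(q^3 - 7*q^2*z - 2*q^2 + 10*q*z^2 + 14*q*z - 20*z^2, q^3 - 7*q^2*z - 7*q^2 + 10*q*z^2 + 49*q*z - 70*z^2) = q^2 - 7*q*z + 10*z^2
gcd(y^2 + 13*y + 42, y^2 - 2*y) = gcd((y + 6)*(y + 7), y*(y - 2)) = 1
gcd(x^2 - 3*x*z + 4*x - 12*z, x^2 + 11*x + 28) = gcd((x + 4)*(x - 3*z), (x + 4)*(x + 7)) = x + 4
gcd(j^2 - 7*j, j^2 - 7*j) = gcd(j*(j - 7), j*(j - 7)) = j^2 - 7*j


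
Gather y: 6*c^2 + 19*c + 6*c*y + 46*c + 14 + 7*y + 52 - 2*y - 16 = 6*c^2 + 65*c + y*(6*c + 5) + 50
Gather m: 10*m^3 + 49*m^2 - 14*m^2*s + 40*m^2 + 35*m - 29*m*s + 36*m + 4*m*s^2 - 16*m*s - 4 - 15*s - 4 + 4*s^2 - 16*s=10*m^3 + m^2*(89 - 14*s) + m*(4*s^2 - 45*s + 71) + 4*s^2 - 31*s - 8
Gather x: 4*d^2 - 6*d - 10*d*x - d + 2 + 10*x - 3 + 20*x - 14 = 4*d^2 - 7*d + x*(30 - 10*d) - 15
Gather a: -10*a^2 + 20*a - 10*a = -10*a^2 + 10*a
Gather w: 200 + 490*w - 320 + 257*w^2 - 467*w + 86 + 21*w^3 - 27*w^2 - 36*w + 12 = 21*w^3 + 230*w^2 - 13*w - 22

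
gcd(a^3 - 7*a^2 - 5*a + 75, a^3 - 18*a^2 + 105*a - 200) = a^2 - 10*a + 25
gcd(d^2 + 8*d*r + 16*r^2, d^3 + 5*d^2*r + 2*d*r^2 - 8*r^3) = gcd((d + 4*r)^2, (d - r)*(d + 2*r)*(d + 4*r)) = d + 4*r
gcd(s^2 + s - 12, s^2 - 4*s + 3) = s - 3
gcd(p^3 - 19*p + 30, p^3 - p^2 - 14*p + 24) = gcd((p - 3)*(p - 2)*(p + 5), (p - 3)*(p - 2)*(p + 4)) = p^2 - 5*p + 6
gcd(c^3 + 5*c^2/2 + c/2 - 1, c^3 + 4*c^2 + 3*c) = c + 1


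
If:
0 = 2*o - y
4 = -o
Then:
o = -4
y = -8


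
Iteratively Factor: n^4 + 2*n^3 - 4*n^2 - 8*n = (n)*(n^3 + 2*n^2 - 4*n - 8) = n*(n + 2)*(n^2 - 4) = n*(n + 2)^2*(n - 2)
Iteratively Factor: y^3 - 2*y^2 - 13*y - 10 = (y - 5)*(y^2 + 3*y + 2) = (y - 5)*(y + 2)*(y + 1)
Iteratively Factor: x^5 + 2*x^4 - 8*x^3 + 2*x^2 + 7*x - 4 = (x + 1)*(x^4 + x^3 - 9*x^2 + 11*x - 4) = (x - 1)*(x + 1)*(x^3 + 2*x^2 - 7*x + 4) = (x - 1)*(x + 1)*(x + 4)*(x^2 - 2*x + 1) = (x - 1)^2*(x + 1)*(x + 4)*(x - 1)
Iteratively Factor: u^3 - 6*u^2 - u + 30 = (u - 3)*(u^2 - 3*u - 10) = (u - 3)*(u + 2)*(u - 5)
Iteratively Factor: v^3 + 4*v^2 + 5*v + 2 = (v + 1)*(v^2 + 3*v + 2) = (v + 1)*(v + 2)*(v + 1)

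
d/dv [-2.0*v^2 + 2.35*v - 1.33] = 2.35 - 4.0*v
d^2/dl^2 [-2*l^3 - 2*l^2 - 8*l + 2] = -12*l - 4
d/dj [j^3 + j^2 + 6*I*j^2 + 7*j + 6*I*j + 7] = 3*j^2 + j*(2 + 12*I) + 7 + 6*I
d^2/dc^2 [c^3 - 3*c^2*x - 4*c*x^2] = 6*c - 6*x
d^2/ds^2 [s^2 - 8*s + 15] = 2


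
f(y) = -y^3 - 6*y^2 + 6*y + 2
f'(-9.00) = -129.00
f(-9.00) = 191.00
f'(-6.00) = -30.00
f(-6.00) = -34.00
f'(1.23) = -13.30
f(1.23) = -1.56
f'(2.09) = -32.18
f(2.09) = -20.80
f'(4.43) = -106.03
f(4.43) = -176.11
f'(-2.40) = 17.52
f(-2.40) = -33.14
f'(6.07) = -177.37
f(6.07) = -406.30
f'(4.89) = -124.42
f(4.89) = -229.06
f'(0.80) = -5.52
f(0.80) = 2.45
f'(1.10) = -10.83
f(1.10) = 0.01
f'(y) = -3*y^2 - 12*y + 6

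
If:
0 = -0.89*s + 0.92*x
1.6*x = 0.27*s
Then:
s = 0.00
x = 0.00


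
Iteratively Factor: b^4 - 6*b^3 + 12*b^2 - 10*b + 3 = (b - 3)*(b^3 - 3*b^2 + 3*b - 1) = (b - 3)*(b - 1)*(b^2 - 2*b + 1) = (b - 3)*(b - 1)^2*(b - 1)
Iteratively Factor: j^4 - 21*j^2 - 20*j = (j + 1)*(j^3 - j^2 - 20*j) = (j - 5)*(j + 1)*(j^2 + 4*j) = (j - 5)*(j + 1)*(j + 4)*(j)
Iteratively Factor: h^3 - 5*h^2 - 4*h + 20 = (h - 5)*(h^2 - 4) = (h - 5)*(h + 2)*(h - 2)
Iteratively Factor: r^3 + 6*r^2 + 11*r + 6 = (r + 2)*(r^2 + 4*r + 3) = (r + 2)*(r + 3)*(r + 1)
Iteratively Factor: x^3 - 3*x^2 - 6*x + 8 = (x + 2)*(x^2 - 5*x + 4) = (x - 1)*(x + 2)*(x - 4)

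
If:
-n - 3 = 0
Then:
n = -3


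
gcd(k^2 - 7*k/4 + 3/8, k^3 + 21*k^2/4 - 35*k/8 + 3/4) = k - 1/4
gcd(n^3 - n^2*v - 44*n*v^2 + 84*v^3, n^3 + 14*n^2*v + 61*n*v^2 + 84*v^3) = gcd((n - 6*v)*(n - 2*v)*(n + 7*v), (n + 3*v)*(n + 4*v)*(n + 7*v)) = n + 7*v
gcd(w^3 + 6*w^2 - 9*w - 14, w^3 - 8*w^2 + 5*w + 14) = w^2 - w - 2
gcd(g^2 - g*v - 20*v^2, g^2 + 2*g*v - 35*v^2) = -g + 5*v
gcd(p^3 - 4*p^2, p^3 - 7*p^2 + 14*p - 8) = p - 4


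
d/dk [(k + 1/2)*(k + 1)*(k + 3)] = 3*k^2 + 9*k + 5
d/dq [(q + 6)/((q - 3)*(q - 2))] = (-q^2 - 12*q + 36)/(q^4 - 10*q^3 + 37*q^2 - 60*q + 36)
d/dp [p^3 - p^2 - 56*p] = 3*p^2 - 2*p - 56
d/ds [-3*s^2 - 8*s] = -6*s - 8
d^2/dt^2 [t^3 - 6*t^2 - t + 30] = 6*t - 12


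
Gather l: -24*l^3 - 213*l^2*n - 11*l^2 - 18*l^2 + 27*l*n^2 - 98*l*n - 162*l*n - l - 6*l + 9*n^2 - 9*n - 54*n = -24*l^3 + l^2*(-213*n - 29) + l*(27*n^2 - 260*n - 7) + 9*n^2 - 63*n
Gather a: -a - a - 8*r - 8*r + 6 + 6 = -2*a - 16*r + 12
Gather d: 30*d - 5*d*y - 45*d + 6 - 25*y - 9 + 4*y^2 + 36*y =d*(-5*y - 15) + 4*y^2 + 11*y - 3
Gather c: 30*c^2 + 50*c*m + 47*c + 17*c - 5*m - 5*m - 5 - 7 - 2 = 30*c^2 + c*(50*m + 64) - 10*m - 14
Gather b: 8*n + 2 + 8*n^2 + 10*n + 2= 8*n^2 + 18*n + 4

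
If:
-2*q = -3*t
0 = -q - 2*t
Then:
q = 0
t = 0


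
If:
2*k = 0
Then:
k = 0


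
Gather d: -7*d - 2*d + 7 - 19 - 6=-9*d - 18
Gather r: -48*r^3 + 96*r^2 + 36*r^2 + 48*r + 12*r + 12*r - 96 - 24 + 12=-48*r^3 + 132*r^2 + 72*r - 108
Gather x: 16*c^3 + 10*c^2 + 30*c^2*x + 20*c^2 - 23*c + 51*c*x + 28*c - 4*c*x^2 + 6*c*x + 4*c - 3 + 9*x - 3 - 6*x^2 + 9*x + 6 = 16*c^3 + 30*c^2 + 9*c + x^2*(-4*c - 6) + x*(30*c^2 + 57*c + 18)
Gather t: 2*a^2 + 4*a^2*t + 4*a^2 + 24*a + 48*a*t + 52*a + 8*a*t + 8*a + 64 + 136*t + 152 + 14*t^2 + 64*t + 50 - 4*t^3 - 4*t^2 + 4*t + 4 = 6*a^2 + 84*a - 4*t^3 + 10*t^2 + t*(4*a^2 + 56*a + 204) + 270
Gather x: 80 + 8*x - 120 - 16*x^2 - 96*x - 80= -16*x^2 - 88*x - 120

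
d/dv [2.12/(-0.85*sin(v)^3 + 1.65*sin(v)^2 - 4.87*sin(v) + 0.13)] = (5.406*sin(v)^2 - 6.996*sin(v) + 10.3244)*cos(v)/(0.85*sin(v)^3 - 1.65*sin(v)^2 + 4.87*sin(v) - 0.13)^2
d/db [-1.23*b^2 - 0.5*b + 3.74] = -2.46*b - 0.5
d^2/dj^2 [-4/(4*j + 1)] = -128/(4*j + 1)^3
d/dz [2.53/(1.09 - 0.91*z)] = 2.3023/(0.91*z - 1.09)^2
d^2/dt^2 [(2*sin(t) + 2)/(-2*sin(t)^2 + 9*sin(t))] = 2*(4*sin(t)^2 + 34*sin(t) - 62 + 57/sin(t) + 108/sin(t)^2 - 162/sin(t)^3)/(2*sin(t) - 9)^3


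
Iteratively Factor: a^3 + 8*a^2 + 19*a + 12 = (a + 4)*(a^2 + 4*a + 3) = (a + 1)*(a + 4)*(a + 3)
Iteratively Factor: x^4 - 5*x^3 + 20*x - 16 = (x - 2)*(x^3 - 3*x^2 - 6*x + 8) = (x - 4)*(x - 2)*(x^2 + x - 2) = (x - 4)*(x - 2)*(x + 2)*(x - 1)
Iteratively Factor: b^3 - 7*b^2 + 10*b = (b - 5)*(b^2 - 2*b) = (b - 5)*(b - 2)*(b)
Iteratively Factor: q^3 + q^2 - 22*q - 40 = (q + 4)*(q^2 - 3*q - 10) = (q - 5)*(q + 4)*(q + 2)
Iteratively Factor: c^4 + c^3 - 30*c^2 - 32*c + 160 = (c + 4)*(c^3 - 3*c^2 - 18*c + 40) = (c - 5)*(c + 4)*(c^2 + 2*c - 8) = (c - 5)*(c + 4)^2*(c - 2)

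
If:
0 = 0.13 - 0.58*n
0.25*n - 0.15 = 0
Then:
No Solution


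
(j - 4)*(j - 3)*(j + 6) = j^3 - j^2 - 30*j + 72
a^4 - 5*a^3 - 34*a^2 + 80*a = a*(a - 8)*(a - 2)*(a + 5)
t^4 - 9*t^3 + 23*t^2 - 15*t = t*(t - 5)*(t - 3)*(t - 1)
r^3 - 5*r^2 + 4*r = r*(r - 4)*(r - 1)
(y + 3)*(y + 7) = y^2 + 10*y + 21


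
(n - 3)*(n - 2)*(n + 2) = n^3 - 3*n^2 - 4*n + 12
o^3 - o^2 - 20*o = o*(o - 5)*(o + 4)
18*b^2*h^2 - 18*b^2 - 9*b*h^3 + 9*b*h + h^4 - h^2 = (-6*b + h)*(-3*b + h)*(h - 1)*(h + 1)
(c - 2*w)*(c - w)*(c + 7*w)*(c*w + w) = c^4*w + 4*c^3*w^2 + c^3*w - 19*c^2*w^3 + 4*c^2*w^2 + 14*c*w^4 - 19*c*w^3 + 14*w^4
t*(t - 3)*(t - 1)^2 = t^4 - 5*t^3 + 7*t^2 - 3*t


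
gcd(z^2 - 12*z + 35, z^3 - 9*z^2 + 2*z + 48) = 1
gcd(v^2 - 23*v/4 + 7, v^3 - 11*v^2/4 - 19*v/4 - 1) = v - 4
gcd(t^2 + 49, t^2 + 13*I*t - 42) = t + 7*I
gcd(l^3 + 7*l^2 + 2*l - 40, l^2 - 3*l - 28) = l + 4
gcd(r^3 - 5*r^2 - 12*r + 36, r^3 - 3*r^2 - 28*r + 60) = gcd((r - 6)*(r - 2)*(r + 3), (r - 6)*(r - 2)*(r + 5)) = r^2 - 8*r + 12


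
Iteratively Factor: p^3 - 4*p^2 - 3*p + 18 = (p + 2)*(p^2 - 6*p + 9) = (p - 3)*(p + 2)*(p - 3)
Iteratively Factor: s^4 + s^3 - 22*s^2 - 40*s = (s)*(s^3 + s^2 - 22*s - 40) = s*(s + 4)*(s^2 - 3*s - 10) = s*(s - 5)*(s + 4)*(s + 2)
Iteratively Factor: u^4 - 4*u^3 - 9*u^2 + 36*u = (u + 3)*(u^3 - 7*u^2 + 12*u) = (u - 3)*(u + 3)*(u^2 - 4*u) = (u - 4)*(u - 3)*(u + 3)*(u)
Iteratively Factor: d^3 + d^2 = (d)*(d^2 + d) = d^2*(d + 1)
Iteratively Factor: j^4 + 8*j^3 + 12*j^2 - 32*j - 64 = (j + 4)*(j^3 + 4*j^2 - 4*j - 16) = (j + 4)^2*(j^2 - 4) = (j + 2)*(j + 4)^2*(j - 2)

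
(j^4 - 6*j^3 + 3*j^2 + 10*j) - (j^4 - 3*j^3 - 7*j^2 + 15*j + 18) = -3*j^3 + 10*j^2 - 5*j - 18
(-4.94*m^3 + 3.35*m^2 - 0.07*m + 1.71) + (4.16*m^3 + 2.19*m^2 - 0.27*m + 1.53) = -0.78*m^3 + 5.54*m^2 - 0.34*m + 3.24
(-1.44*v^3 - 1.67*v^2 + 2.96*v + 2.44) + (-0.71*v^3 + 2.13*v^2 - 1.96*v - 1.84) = -2.15*v^3 + 0.46*v^2 + 1.0*v + 0.6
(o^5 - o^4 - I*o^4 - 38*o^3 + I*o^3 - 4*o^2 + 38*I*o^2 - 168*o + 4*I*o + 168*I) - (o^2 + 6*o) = o^5 - o^4 - I*o^4 - 38*o^3 + I*o^3 - 5*o^2 + 38*I*o^2 - 174*o + 4*I*o + 168*I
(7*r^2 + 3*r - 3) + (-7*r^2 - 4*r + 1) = -r - 2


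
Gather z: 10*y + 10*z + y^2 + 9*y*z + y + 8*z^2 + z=y^2 + 11*y + 8*z^2 + z*(9*y + 11)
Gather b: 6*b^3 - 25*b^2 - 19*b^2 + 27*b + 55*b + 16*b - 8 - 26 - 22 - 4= 6*b^3 - 44*b^2 + 98*b - 60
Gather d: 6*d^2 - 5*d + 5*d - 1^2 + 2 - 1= 6*d^2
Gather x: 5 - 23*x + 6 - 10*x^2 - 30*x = -10*x^2 - 53*x + 11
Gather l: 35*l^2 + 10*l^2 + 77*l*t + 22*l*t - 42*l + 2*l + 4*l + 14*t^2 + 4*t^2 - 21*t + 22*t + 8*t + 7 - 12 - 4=45*l^2 + l*(99*t - 36) + 18*t^2 + 9*t - 9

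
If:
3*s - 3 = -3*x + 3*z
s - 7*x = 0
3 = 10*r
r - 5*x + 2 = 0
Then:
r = 3/10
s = 161/50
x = 23/50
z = 67/25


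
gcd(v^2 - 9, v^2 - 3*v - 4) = 1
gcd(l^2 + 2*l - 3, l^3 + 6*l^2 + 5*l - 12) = l^2 + 2*l - 3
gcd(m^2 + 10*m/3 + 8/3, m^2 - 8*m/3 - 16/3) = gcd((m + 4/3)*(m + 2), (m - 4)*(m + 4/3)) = m + 4/3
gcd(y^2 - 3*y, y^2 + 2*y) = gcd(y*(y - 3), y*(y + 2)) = y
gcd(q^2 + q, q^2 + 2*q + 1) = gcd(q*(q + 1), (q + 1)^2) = q + 1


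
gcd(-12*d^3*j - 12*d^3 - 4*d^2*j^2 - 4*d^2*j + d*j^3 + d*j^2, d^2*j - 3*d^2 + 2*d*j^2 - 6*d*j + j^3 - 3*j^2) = 1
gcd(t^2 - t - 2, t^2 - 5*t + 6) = t - 2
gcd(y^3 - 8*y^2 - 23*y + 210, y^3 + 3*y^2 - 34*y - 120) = y^2 - y - 30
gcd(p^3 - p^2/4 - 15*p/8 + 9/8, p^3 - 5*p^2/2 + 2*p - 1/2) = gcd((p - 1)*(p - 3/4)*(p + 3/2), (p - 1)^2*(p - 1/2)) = p - 1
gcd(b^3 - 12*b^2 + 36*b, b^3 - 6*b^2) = b^2 - 6*b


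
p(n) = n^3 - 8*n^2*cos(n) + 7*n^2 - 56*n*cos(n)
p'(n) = 8*n^2*sin(n) + 3*n^2 + 56*n*sin(n) - 16*n*cos(n) + 14*n - 56*cos(n)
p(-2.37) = -36.92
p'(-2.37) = 57.84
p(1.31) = -8.20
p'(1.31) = 87.79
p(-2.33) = -34.57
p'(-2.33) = 59.70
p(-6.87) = 12.09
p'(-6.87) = 94.27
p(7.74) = 779.23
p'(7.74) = 1174.41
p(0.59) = -27.13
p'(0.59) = -25.14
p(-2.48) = -42.96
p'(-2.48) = 51.70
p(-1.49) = 17.53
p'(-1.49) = 48.67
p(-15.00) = -1070.70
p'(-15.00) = -299.06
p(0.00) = 0.00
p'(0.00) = -56.00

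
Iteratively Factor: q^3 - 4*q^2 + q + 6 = (q + 1)*(q^2 - 5*q + 6) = (q - 2)*(q + 1)*(q - 3)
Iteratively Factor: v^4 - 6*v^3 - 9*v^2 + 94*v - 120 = (v - 3)*(v^3 - 3*v^2 - 18*v + 40) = (v - 5)*(v - 3)*(v^2 + 2*v - 8) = (v - 5)*(v - 3)*(v + 4)*(v - 2)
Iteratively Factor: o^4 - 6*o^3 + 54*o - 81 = (o - 3)*(o^3 - 3*o^2 - 9*o + 27) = (o - 3)^2*(o^2 - 9) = (o - 3)^3*(o + 3)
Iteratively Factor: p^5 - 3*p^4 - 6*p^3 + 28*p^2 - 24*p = (p - 2)*(p^4 - p^3 - 8*p^2 + 12*p) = (p - 2)^2*(p^3 + p^2 - 6*p) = (p - 2)^2*(p + 3)*(p^2 - 2*p) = p*(p - 2)^2*(p + 3)*(p - 2)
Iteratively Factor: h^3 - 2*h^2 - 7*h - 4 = (h + 1)*(h^2 - 3*h - 4) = (h - 4)*(h + 1)*(h + 1)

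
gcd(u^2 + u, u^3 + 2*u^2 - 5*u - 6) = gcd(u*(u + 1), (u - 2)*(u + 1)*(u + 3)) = u + 1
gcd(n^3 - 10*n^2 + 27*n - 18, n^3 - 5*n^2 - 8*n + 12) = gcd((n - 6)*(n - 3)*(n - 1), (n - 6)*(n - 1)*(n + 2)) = n^2 - 7*n + 6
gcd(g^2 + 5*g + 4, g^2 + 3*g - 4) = g + 4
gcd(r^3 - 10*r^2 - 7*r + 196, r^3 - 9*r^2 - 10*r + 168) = r^2 - 3*r - 28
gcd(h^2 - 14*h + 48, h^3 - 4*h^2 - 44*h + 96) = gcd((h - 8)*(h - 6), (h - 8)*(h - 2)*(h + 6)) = h - 8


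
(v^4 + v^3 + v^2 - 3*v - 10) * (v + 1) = v^5 + 2*v^4 + 2*v^3 - 2*v^2 - 13*v - 10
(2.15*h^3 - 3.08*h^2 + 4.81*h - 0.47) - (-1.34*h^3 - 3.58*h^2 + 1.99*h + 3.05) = 3.49*h^3 + 0.5*h^2 + 2.82*h - 3.52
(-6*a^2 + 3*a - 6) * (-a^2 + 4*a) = 6*a^4 - 27*a^3 + 18*a^2 - 24*a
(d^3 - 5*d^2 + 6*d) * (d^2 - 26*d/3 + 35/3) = d^5 - 41*d^4/3 + 61*d^3 - 331*d^2/3 + 70*d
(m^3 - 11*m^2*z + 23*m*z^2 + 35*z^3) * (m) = m^4 - 11*m^3*z + 23*m^2*z^2 + 35*m*z^3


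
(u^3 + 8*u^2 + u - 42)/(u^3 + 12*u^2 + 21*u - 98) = (u + 3)/(u + 7)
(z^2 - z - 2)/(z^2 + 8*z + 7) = (z - 2)/(z + 7)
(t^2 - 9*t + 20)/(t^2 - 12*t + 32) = (t - 5)/(t - 8)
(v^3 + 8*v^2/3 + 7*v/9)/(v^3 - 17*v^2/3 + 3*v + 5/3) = v*(3*v + 7)/(3*(v^2 - 6*v + 5))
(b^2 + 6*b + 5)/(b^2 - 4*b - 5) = (b + 5)/(b - 5)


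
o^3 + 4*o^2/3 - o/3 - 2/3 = (o - 2/3)*(o + 1)^2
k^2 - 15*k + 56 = (k - 8)*(k - 7)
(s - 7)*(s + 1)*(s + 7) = s^3 + s^2 - 49*s - 49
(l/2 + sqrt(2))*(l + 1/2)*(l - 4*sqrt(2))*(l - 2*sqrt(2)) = l^4/2 - 2*sqrt(2)*l^3 + l^3/4 - 4*l^2 - sqrt(2)*l^2 - 2*l + 16*sqrt(2)*l + 8*sqrt(2)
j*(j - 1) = j^2 - j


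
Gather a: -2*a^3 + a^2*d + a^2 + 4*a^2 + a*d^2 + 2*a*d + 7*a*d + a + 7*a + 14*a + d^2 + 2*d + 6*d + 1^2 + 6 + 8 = -2*a^3 + a^2*(d + 5) + a*(d^2 + 9*d + 22) + d^2 + 8*d + 15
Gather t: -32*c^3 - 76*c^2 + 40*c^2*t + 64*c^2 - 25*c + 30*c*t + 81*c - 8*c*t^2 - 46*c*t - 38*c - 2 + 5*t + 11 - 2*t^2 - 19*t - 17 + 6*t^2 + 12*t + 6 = -32*c^3 - 12*c^2 + 18*c + t^2*(4 - 8*c) + t*(40*c^2 - 16*c - 2) - 2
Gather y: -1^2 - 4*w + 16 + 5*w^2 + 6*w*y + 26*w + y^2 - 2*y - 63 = 5*w^2 + 22*w + y^2 + y*(6*w - 2) - 48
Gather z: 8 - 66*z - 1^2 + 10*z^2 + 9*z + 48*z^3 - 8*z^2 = 48*z^3 + 2*z^2 - 57*z + 7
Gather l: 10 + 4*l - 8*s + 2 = 4*l - 8*s + 12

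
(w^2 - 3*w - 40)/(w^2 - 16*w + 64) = (w + 5)/(w - 8)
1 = 1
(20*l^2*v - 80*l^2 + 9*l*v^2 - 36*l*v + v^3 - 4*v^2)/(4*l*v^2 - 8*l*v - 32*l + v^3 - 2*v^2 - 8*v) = (5*l + v)/(v + 2)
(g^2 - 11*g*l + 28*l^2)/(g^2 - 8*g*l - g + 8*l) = (g^2 - 11*g*l + 28*l^2)/(g^2 - 8*g*l - g + 8*l)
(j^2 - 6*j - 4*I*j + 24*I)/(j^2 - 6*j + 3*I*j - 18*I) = (j - 4*I)/(j + 3*I)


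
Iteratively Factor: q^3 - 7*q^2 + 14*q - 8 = (q - 1)*(q^2 - 6*q + 8) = (q - 2)*(q - 1)*(q - 4)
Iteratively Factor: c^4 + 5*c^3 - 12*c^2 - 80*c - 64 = (c + 4)*(c^3 + c^2 - 16*c - 16) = (c + 1)*(c + 4)*(c^2 - 16) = (c + 1)*(c + 4)^2*(c - 4)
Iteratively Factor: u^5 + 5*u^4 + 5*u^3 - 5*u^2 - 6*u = (u + 3)*(u^4 + 2*u^3 - u^2 - 2*u) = (u - 1)*(u + 3)*(u^3 + 3*u^2 + 2*u) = u*(u - 1)*(u + 3)*(u^2 + 3*u + 2) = u*(u - 1)*(u + 2)*(u + 3)*(u + 1)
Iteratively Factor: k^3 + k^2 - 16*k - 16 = (k + 1)*(k^2 - 16) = (k - 4)*(k + 1)*(k + 4)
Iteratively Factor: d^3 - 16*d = (d - 4)*(d^2 + 4*d) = (d - 4)*(d + 4)*(d)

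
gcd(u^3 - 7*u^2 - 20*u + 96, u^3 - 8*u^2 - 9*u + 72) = u^2 - 11*u + 24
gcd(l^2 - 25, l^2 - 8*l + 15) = l - 5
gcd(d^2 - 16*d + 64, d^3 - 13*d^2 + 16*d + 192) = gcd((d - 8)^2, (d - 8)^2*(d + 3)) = d^2 - 16*d + 64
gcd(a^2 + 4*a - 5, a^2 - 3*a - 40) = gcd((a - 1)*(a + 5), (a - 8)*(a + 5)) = a + 5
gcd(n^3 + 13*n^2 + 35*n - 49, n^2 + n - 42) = n + 7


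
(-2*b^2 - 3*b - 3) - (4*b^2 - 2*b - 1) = -6*b^2 - b - 2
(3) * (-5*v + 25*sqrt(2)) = -15*v + 75*sqrt(2)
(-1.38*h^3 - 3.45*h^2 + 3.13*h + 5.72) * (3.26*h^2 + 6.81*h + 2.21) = -4.4988*h^5 - 20.6448*h^4 - 16.3405*h^3 + 32.338*h^2 + 45.8705*h + 12.6412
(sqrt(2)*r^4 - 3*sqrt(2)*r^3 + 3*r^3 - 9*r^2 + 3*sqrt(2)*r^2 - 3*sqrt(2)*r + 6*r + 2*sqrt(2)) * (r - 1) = sqrt(2)*r^5 - 4*sqrt(2)*r^4 + 3*r^4 - 12*r^3 + 6*sqrt(2)*r^3 - 6*sqrt(2)*r^2 + 15*r^2 - 6*r + 5*sqrt(2)*r - 2*sqrt(2)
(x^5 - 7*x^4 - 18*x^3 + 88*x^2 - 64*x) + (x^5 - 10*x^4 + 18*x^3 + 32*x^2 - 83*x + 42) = 2*x^5 - 17*x^4 + 120*x^2 - 147*x + 42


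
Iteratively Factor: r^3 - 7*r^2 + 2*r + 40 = (r + 2)*(r^2 - 9*r + 20) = (r - 5)*(r + 2)*(r - 4)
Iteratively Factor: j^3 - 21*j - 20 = (j - 5)*(j^2 + 5*j + 4) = (j - 5)*(j + 4)*(j + 1)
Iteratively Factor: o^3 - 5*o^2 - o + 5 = (o + 1)*(o^2 - 6*o + 5) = (o - 5)*(o + 1)*(o - 1)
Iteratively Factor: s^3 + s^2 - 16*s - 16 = (s + 4)*(s^2 - 3*s - 4) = (s + 1)*(s + 4)*(s - 4)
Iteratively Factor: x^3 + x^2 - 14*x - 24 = (x + 3)*(x^2 - 2*x - 8) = (x - 4)*(x + 3)*(x + 2)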